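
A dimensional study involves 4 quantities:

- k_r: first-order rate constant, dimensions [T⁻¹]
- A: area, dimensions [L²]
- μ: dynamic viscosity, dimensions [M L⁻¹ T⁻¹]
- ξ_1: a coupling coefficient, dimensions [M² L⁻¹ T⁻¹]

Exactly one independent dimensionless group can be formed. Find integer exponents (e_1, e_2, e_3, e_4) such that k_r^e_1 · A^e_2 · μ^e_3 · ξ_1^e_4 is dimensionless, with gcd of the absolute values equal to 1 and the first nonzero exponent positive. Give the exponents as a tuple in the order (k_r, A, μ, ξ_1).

(2, -1, -4, 2)

M: e_1·(0) + e_2·(0) + e_3·(1) + e_4·(2) = 0
L: e_1·(0) + e_2·(2) + e_3·(-1) + e_4·(-1) = 0
T: e_1·(-1) + e_2·(0) + e_3·(-1) + e_4·(-1) = 0
Solving this homogeneous linear system for the smallest-integer solution (first nonzero entry positive) gives (2, -1, -4, 2).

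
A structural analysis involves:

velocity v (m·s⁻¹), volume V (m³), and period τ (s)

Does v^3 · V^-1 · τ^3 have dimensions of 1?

yes

Sum the exponent of each base dimension across the product:
  L: 3·[v]_L − [V]_L + 3·[τ]_L = 3·(1) − (3) + 3·(0) = 0
  T: 3·[v]_T − [V]_T + 3·[τ]_T = 3·(-1) − (0) + 3·(1) = 0
All base exponents vanish — dimensionless.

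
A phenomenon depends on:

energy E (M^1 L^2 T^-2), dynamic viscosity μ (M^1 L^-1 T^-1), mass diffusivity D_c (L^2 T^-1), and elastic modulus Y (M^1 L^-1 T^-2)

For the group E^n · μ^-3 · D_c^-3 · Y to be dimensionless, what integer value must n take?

Balance the M exponent: (1)·n from E, plus −3·(1) − 3·(0) + (1) = -2 from the rest, must sum to zero.
n − 2 = 0, so n = 2.

2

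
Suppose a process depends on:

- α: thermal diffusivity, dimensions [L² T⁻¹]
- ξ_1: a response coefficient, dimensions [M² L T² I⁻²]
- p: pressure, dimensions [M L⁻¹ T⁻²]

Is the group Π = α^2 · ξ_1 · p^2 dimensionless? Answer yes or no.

no

Sum the exponent of each base dimension across the product:
  M: 2·[α]_M + [ξ_1]_M + 2·[p]_M = 2·(0) + (2) + 2·(1) = 4
  L: 2·[α]_L + [ξ_1]_L + 2·[p]_L = 2·(2) + (1) + 2·(-1) = 3
  T: 2·[α]_T + [ξ_1]_T + 2·[p]_T = 2·(-1) + (2) + 2·(-2) = -4
  I: 2·[α]_I + [ξ_1]_I + 2·[p]_I = 2·(0) + (-2) + 2·(0) = -2
Net dimensions [M⁴ L³ T⁻⁴ I⁻²] ≠ [1] — not dimensionless.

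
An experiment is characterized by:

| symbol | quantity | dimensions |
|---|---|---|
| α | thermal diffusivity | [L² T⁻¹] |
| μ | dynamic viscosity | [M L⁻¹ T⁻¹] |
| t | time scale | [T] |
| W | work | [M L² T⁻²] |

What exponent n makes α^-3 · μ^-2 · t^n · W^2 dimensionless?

-1

Balance the T exponent: (1)·n from t, plus −3·(-1) − 2·(-1) + 2·(-2) = 1 from the rest, must sum to zero.
n + 1 = 0, so n = -1.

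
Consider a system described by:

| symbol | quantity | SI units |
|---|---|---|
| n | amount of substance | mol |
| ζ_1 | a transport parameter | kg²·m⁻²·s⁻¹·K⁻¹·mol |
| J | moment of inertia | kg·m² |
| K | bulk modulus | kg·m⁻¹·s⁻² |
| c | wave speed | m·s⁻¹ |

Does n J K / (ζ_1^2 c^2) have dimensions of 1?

no

Sum the exponent of each base dimension across the product:
  M: [n]_M − 2·[ζ_1]_M + [J]_M + [K]_M − 2·[c]_M = (0) − 2·(2) + (1) + (1) − 2·(0) = -2
  L: [n]_L − 2·[ζ_1]_L + [J]_L + [K]_L − 2·[c]_L = (0) − 2·(-2) + (2) + (-1) − 2·(1) = 3
  T: [n]_T − 2·[ζ_1]_T + [J]_T + [K]_T − 2·[c]_T = (0) − 2·(-1) + (0) + (-2) − 2·(-1) = 2
  Θ: [n]_Θ − 2·[ζ_1]_Θ + [J]_Θ + [K]_Θ − 2·[c]_Θ = (0) − 2·(-1) + (0) + (0) − 2·(0) = 2
  N: [n]_N − 2·[ζ_1]_N + [J]_N + [K]_N − 2·[c]_N = (1) − 2·(1) + (0) + (0) − 2·(0) = -1
Net dimensions [M⁻² L³ T² Θ² N⁻¹] ≠ [1] — not dimensionless.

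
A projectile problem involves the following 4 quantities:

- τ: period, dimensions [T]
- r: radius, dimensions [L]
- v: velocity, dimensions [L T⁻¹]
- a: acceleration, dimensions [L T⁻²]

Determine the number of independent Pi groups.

2

There are 4 variables and 2 base dimensions (L, T).
The dimension matrix has rank 2.
Independent dimensionless groups: 4 − 2 = 2.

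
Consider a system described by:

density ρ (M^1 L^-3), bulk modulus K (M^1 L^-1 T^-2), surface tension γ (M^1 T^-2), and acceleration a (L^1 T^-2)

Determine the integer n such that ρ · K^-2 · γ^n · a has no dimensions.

1

Balance the M exponent: (1)·n from γ, plus (1) − 2·(1) + (0) = -1 from the rest, must sum to zero.
n − 1 = 0, so n = 1.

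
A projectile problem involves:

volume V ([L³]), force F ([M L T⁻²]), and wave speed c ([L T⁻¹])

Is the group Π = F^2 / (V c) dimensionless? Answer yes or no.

Sum the exponent of each base dimension across the product:
  M: −[V]_M + 2·[F]_M − [c]_M = −(0) + 2·(1) − (0) = 2
  L: −[V]_L + 2·[F]_L − [c]_L = −(3) + 2·(1) − (1) = -2
  T: −[V]_T + 2·[F]_T − [c]_T = −(0) + 2·(-2) − (-1) = -3
Net dimensions [M² L⁻² T⁻³] ≠ [1] — not dimensionless.

no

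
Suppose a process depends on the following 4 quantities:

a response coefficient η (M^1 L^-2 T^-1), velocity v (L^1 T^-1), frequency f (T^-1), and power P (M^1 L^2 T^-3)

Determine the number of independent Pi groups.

There are 4 variables and 3 base dimensions (M, L, T).
The dimension matrix has rank 3.
Independent dimensionless groups: 4 − 3 = 1.

1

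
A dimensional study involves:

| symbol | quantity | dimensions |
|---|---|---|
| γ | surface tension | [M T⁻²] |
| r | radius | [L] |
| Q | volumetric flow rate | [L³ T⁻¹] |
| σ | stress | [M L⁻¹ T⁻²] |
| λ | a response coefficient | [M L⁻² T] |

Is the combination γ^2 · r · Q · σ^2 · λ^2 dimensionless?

Sum the exponent of each base dimension across the product:
  M: 2·[γ]_M + [r]_M + [Q]_M + 2·[σ]_M + 2·[λ]_M = 2·(1) + (0) + (0) + 2·(1) + 2·(1) = 6
  L: 2·[γ]_L + [r]_L + [Q]_L + 2·[σ]_L + 2·[λ]_L = 2·(0) + (1) + (3) + 2·(-1) + 2·(-2) = -2
  T: 2·[γ]_T + [r]_T + [Q]_T + 2·[σ]_T + 2·[λ]_T = 2·(-2) + (0) + (-1) + 2·(-2) + 2·(1) = -7
Net dimensions [M⁶ L⁻² T⁻⁷] ≠ [1] — not dimensionless.

no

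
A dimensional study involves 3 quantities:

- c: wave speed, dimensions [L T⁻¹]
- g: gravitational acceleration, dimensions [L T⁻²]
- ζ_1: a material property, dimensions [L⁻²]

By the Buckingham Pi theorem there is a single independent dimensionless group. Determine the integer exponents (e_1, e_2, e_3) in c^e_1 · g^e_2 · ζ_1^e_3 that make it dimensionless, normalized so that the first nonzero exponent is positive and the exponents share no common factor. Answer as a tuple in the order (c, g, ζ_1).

L: e_1·(1) + e_2·(1) + e_3·(-2) = 0
T: e_1·(-1) + e_2·(-2) + e_3·(0) = 0
Solving this homogeneous linear system for the smallest-integer solution (first nonzero entry positive) gives (4, -2, 1).

(4, -2, 1)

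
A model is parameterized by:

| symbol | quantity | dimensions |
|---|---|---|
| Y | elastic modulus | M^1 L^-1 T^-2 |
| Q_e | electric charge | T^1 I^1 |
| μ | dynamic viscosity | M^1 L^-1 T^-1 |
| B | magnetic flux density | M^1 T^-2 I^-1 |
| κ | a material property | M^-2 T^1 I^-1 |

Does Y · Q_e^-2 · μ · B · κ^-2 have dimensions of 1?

no

Sum the exponent of each base dimension across the product:
  M: [Y]_M − 2·[Q_e]_M + [μ]_M + [B]_M − 2·[κ]_M = (1) − 2·(0) + (1) + (1) − 2·(-2) = 7
  L: [Y]_L − 2·[Q_e]_L + [μ]_L + [B]_L − 2·[κ]_L = (-1) − 2·(0) + (-1) + (0) − 2·(0) = -2
  T: [Y]_T − 2·[Q_e]_T + [μ]_T + [B]_T − 2·[κ]_T = (-2) − 2·(1) + (-1) + (-2) − 2·(1) = -9
  I: [Y]_I − 2·[Q_e]_I + [μ]_I + [B]_I − 2·[κ]_I = (0) − 2·(1) + (0) + (-1) − 2·(-1) = -1
Net dimensions [M⁷ L⁻² T⁻⁹ I⁻¹] ≠ [1] — not dimensionless.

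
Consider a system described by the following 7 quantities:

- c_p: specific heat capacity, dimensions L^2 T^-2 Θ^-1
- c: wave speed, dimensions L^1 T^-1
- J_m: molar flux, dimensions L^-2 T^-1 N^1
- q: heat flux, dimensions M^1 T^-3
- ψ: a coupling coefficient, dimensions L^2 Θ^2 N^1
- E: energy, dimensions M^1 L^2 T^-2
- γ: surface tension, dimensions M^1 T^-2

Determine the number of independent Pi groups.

There are 7 variables and 5 base dimensions (M, L, T, Θ, N).
The dimension matrix has rank 5.
Independent dimensionless groups: 7 − 5 = 2.

2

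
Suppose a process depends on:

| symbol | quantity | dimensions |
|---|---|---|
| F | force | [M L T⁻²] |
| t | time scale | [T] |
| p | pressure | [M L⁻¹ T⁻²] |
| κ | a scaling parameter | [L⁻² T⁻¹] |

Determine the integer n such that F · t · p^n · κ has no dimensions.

Balance the M exponent: (1)·n from p, plus (1) + (0) + (0) = 1 from the rest, must sum to zero.
n + 1 = 0, so n = -1.

-1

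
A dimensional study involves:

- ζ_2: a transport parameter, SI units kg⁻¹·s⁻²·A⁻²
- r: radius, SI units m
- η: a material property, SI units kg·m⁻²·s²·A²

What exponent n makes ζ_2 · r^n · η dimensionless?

2

Balance the L exponent: (1)·n from r, plus (0) + (-2) = -2 from the rest, must sum to zero.
n − 2 = 0, so n = 2.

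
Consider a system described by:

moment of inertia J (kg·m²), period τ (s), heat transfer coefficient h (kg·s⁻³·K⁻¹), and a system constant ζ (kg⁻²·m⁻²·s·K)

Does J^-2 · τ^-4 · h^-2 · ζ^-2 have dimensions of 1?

yes

Sum the exponent of each base dimension across the product:
  M: −2·[J]_M − 4·[τ]_M − 2·[h]_M − 2·[ζ]_M = −2·(1) − 4·(0) − 2·(1) − 2·(-2) = 0
  L: −2·[J]_L − 4·[τ]_L − 2·[h]_L − 2·[ζ]_L = −2·(2) − 4·(0) − 2·(0) − 2·(-2) = 0
  T: −2·[J]_T − 4·[τ]_T − 2·[h]_T − 2·[ζ]_T = −2·(0) − 4·(1) − 2·(-3) − 2·(1) = 0
  Θ: −2·[J]_Θ − 4·[τ]_Θ − 2·[h]_Θ − 2·[ζ]_Θ = −2·(0) − 4·(0) − 2·(-1) − 2·(1) = 0
  N: −2·[J]_N − 4·[τ]_N − 2·[h]_N − 2·[ζ]_N = −2·(0) − 4·(0) − 2·(0) − 2·(0) = 0
All base exponents vanish — dimensionless.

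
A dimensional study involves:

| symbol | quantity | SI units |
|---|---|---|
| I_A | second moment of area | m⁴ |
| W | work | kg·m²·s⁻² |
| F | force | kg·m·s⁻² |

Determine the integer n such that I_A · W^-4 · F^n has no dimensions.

4

Balance the M exponent: (1)·n from F, plus (0) − 4·(1) = -4 from the rest, must sum to zero.
n − 4 = 0, so n = 4.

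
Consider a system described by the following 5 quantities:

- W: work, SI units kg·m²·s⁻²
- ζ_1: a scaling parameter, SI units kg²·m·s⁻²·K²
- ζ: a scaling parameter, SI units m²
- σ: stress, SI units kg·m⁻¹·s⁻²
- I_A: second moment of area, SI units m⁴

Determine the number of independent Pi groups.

There are 5 variables and 4 base dimensions (M, L, T, Θ).
The dimension matrix has rank 3 (less than 4: the dimension vectors are linearly dependent).
Independent dimensionless groups: 5 − 3 = 2.

2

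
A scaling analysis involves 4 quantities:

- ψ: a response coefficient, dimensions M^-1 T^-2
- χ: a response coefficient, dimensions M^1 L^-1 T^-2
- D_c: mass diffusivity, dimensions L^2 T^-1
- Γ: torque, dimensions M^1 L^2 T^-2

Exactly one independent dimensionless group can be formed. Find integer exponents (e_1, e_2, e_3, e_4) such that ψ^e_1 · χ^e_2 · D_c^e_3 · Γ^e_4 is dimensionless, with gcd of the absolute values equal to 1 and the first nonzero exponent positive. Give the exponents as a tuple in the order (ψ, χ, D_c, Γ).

M: e_1·(-1) + e_2·(1) + e_3·(0) + e_4·(1) = 0
L: e_1·(0) + e_2·(-1) + e_3·(2) + e_4·(2) = 0
T: e_1·(-2) + e_2·(-2) + e_3·(-1) + e_4·(-2) = 0
Solving this homogeneous linear system for the smallest-integer solution (first nonzero entry positive) gives (1, -2, -4, 3).

(1, -2, -4, 3)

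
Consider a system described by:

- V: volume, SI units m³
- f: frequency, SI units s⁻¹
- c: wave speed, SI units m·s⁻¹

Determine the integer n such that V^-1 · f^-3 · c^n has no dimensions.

Balance the L exponent: (1)·n from c, plus −(3) − 3·(0) = -3 from the rest, must sum to zero.
n − 3 = 0, so n = 3.

3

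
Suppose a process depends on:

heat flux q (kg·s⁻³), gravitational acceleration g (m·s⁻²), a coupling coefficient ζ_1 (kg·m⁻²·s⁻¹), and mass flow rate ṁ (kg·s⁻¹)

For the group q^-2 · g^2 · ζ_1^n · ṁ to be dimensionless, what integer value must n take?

1

Balance the M exponent: (1)·n from ζ_1, plus −2·(1) + 2·(0) + (1) = -1 from the rest, must sum to zero.
n − 1 = 0, so n = 1.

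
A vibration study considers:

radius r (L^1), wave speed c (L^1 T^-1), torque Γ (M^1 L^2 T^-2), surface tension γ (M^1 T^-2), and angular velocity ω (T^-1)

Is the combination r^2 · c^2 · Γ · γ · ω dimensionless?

Sum the exponent of each base dimension across the product:
  M: 2·[r]_M + 2·[c]_M + [Γ]_M + [γ]_M + [ω]_M = 2·(0) + 2·(0) + (1) + (1) + (0) = 2
  L: 2·[r]_L + 2·[c]_L + [Γ]_L + [γ]_L + [ω]_L = 2·(1) + 2·(1) + (2) + (0) + (0) = 6
  T: 2·[r]_T + 2·[c]_T + [Γ]_T + [γ]_T + [ω]_T = 2·(0) + 2·(-1) + (-2) + (-2) + (-1) = -7
Net dimensions [M² L⁶ T⁻⁷] ≠ [1] — not dimensionless.

no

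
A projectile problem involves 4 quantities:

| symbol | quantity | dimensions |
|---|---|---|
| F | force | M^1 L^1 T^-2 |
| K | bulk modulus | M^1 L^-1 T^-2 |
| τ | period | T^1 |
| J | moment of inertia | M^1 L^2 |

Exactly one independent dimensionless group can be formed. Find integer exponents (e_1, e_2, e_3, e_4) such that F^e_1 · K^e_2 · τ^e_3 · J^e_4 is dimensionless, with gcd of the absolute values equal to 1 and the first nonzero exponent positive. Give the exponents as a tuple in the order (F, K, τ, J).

(3, -1, 4, -2)

M: e_1·(1) + e_2·(1) + e_3·(0) + e_4·(1) = 0
L: e_1·(1) + e_2·(-1) + e_3·(0) + e_4·(2) = 0
T: e_1·(-2) + e_2·(-2) + e_3·(1) + e_4·(0) = 0
Solving this homogeneous linear system for the smallest-integer solution (first nonzero entry positive) gives (3, -1, 4, -2).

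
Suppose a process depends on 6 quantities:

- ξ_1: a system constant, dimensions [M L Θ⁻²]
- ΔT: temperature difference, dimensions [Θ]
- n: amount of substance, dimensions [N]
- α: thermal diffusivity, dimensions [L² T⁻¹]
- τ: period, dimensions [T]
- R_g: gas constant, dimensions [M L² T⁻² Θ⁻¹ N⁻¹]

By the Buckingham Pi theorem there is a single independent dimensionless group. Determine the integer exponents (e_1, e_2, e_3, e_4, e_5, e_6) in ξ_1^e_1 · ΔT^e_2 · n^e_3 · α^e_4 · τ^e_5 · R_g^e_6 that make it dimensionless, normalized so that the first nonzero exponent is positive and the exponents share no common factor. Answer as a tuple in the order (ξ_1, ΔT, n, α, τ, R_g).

M: e_1·(1) + e_2·(0) + e_3·(0) + e_4·(0) + e_5·(0) + e_6·(1) = 0
L: e_1·(1) + e_2·(0) + e_3·(0) + e_4·(2) + e_5·(0) + e_6·(2) = 0
T: e_1·(0) + e_2·(0) + e_3·(0) + e_4·(-1) + e_5·(1) + e_6·(-2) = 0
Θ: e_1·(-2) + e_2·(1) + e_3·(0) + e_4·(0) + e_5·(0) + e_6·(-1) = 0
N: e_1·(0) + e_2·(0) + e_3·(1) + e_4·(0) + e_5·(0) + e_6·(-1) = 0
Solving this homogeneous linear system for the smallest-integer solution (first nonzero entry positive) gives (2, 2, -2, 1, -3, -2).

(2, 2, -2, 1, -3, -2)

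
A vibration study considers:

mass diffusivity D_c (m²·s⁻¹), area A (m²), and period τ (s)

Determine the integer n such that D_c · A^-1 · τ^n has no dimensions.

Balance the T exponent: (1)·n from τ, plus (-1) − (0) = -1 from the rest, must sum to zero.
n − 1 = 0, so n = 1.

1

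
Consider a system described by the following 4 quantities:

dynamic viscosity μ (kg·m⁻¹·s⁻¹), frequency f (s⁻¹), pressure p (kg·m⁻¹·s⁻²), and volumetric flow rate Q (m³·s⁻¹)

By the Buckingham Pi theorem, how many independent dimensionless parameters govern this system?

1

There are 4 variables and 3 base dimensions (M, L, T).
The dimension matrix has rank 3.
Independent dimensionless groups: 4 − 3 = 1.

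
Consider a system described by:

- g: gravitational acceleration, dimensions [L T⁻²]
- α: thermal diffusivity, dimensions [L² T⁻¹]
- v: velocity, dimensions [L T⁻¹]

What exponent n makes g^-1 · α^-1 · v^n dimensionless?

Balance the L exponent: (1)·n from v, plus −(1) − (2) = -3 from the rest, must sum to zero.
n − 3 = 0, so n = 3.

3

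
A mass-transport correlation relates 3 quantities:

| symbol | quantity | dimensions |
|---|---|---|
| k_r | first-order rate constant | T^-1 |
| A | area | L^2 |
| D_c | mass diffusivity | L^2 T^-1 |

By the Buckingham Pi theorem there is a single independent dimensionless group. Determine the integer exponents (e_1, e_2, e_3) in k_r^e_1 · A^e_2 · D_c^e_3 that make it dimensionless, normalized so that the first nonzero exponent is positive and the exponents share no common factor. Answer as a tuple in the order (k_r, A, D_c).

(1, 1, -1)

L: e_1·(0) + e_2·(2) + e_3·(2) = 0
T: e_1·(-1) + e_2·(0) + e_3·(-1) = 0
Solving this homogeneous linear system for the smallest-integer solution (first nonzero entry positive) gives (1, 1, -1).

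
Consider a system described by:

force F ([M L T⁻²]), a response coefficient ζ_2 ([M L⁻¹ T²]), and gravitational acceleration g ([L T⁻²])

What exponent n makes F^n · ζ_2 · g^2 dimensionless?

Balance the M exponent: (1)·n from F, plus (1) + 2·(0) = 1 from the rest, must sum to zero.
n + 1 = 0, so n = -1.

-1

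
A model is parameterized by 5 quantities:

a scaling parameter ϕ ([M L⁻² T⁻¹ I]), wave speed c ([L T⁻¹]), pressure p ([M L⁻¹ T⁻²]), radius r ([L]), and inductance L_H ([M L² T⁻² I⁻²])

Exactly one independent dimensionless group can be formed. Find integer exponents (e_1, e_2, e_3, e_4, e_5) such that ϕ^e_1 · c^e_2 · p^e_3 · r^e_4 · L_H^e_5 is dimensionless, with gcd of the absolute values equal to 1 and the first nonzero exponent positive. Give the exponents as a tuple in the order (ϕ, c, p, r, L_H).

M: e_1·(1) + e_2·(0) + e_3·(1) + e_4·(0) + e_5·(1) = 0
L: e_1·(-2) + e_2·(1) + e_3·(-1) + e_4·(1) + e_5·(2) = 0
T: e_1·(-1) + e_2·(-1) + e_3·(-2) + e_4·(0) + e_5·(-2) = 0
I: e_1·(1) + e_2·(0) + e_3·(0) + e_4·(0) + e_5·(-2) = 0
Solving this homogeneous linear system for the smallest-integer solution (first nonzero entry positive) gives (2, 2, -3, -3, 1).

(2, 2, -3, -3, 1)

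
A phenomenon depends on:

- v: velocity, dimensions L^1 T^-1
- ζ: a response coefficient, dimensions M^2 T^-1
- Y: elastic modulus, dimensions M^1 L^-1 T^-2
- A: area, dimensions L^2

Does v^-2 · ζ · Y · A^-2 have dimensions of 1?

Sum the exponent of each base dimension across the product:
  M: −2·[v]_M + [ζ]_M + [Y]_M − 2·[A]_M = −2·(0) + (2) + (1) − 2·(0) = 3
  L: −2·[v]_L + [ζ]_L + [Y]_L − 2·[A]_L = −2·(1) + (0) + (-1) − 2·(2) = -7
  T: −2·[v]_T + [ζ]_T + [Y]_T − 2·[A]_T = −2·(-1) + (-1) + (-2) − 2·(0) = -1
Net dimensions [M³ L⁻⁷ T⁻¹] ≠ [1] — not dimensionless.

no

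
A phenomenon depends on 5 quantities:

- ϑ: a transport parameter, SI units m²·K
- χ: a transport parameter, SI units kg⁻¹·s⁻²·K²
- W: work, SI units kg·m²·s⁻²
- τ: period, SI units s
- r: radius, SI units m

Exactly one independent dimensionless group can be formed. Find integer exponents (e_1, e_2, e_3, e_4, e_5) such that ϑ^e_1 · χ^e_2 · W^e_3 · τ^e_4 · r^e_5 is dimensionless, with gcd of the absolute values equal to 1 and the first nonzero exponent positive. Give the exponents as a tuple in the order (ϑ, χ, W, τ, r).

(2, -1, -1, -4, -2)

M: e_1·(0) + e_2·(-1) + e_3·(1) + e_4·(0) + e_5·(0) = 0
L: e_1·(2) + e_2·(0) + e_3·(2) + e_4·(0) + e_5·(1) = 0
T: e_1·(0) + e_2·(-2) + e_3·(-2) + e_4·(1) + e_5·(0) = 0
Θ: e_1·(1) + e_2·(2) + e_3·(0) + e_4·(0) + e_5·(0) = 0
Solving this homogeneous linear system for the smallest-integer solution (first nonzero entry positive) gives (2, -1, -1, -4, -2).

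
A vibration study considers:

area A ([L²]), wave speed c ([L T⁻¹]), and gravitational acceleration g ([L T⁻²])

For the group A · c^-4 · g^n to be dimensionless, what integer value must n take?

Balance the L exponent: (1)·n from g, plus (2) − 4·(1) = -2 from the rest, must sum to zero.
n − 2 = 0, so n = 2.

2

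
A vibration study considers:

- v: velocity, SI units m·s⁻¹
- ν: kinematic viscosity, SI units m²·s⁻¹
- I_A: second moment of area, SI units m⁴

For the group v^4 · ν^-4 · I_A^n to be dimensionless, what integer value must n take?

Balance the L exponent: (4)·n from I_A, plus 4·(1) − 4·(2) = -4 from the rest, must sum to zero.
4n − 4 = 0, so n = 1.

1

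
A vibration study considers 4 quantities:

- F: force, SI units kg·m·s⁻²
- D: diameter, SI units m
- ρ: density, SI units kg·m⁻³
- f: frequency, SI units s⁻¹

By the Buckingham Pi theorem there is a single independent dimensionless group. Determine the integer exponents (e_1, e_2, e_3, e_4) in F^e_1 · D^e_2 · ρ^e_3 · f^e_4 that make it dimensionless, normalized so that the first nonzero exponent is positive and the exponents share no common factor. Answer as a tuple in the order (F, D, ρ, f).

(1, -4, -1, -2)

M: e_1·(1) + e_2·(0) + e_3·(1) + e_4·(0) = 0
L: e_1·(1) + e_2·(1) + e_3·(-3) + e_4·(0) = 0
T: e_1·(-2) + e_2·(0) + e_3·(0) + e_4·(-1) = 0
Solving this homogeneous linear system for the smallest-integer solution (first nonzero entry positive) gives (1, -4, -1, -2).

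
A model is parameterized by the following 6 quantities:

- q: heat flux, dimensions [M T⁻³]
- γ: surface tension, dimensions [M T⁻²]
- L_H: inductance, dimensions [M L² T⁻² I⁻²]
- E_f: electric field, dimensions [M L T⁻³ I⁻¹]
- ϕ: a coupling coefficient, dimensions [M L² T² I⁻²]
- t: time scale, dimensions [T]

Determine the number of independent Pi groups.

There are 6 variables and 4 base dimensions (M, L, T, I).
The dimension matrix has rank 3 (less than 4: the dimension vectors are linearly dependent).
Independent dimensionless groups: 6 − 3 = 3.

3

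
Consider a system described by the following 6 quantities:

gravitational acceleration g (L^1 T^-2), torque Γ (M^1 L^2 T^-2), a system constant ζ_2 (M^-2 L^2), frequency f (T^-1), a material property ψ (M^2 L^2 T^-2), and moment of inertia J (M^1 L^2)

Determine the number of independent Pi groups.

3

There are 6 variables and 3 base dimensions (M, L, T).
The dimension matrix has rank 3.
Independent dimensionless groups: 6 − 3 = 3.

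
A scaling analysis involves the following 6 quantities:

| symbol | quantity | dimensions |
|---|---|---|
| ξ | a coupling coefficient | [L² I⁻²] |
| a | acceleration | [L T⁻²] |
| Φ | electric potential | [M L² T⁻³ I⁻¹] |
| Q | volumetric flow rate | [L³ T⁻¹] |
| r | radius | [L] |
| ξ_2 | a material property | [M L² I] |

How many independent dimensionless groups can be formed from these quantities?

2

There are 6 variables and 4 base dimensions (M, L, T, I).
The dimension matrix has rank 4.
Independent dimensionless groups: 6 − 4 = 2.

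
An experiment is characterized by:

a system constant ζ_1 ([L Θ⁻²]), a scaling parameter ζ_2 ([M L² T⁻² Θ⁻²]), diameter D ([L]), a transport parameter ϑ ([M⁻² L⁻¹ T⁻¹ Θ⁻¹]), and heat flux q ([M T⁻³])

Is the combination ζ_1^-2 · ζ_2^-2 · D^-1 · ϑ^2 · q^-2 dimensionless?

Sum the exponent of each base dimension across the product:
  M: −2·[ζ_1]_M − 2·[ζ_2]_M − [D]_M + 2·[ϑ]_M − 2·[q]_M = −2·(0) − 2·(1) − (0) + 2·(-2) − 2·(1) = -8
  L: −2·[ζ_1]_L − 2·[ζ_2]_L − [D]_L + 2·[ϑ]_L − 2·[q]_L = −2·(1) − 2·(2) − (1) + 2·(-1) − 2·(0) = -9
  T: −2·[ζ_1]_T − 2·[ζ_2]_T − [D]_T + 2·[ϑ]_T − 2·[q]_T = −2·(0) − 2·(-2) − (0) + 2·(-1) − 2·(-3) = 8
  Θ: −2·[ζ_1]_Θ − 2·[ζ_2]_Θ − [D]_Θ + 2·[ϑ]_Θ − 2·[q]_Θ = −2·(-2) − 2·(-2) − (0) + 2·(-1) − 2·(0) = 6
Net dimensions [M⁻⁸ L⁻⁹ T⁸ Θ⁶] ≠ [1] — not dimensionless.

no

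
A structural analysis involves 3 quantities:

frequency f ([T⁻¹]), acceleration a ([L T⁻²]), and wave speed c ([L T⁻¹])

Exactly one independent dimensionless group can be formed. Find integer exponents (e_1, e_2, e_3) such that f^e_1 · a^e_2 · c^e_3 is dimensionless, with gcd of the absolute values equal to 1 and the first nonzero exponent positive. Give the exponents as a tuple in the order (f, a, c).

L: e_1·(0) + e_2·(1) + e_3·(1) = 0
T: e_1·(-1) + e_2·(-2) + e_3·(-1) = 0
Solving this homogeneous linear system for the smallest-integer solution (first nonzero entry positive) gives (1, -1, 1).

(1, -1, 1)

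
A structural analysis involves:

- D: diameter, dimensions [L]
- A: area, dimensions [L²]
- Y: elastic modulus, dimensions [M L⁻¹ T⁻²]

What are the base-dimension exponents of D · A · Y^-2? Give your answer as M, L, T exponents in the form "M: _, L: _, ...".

M: -2, L: 5, T: 4

Collect each base-dimension exponent across the product:
  M: (0) + (0) − 2·(1) = -2
  L: (1) + (2) − 2·(-1) = 5
  T: (0) + (0) − 2·(-2) = 4
So the dimensions are [M⁻² L⁵ T⁴].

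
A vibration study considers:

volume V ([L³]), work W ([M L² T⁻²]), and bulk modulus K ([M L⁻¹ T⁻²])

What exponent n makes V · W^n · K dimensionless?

Balance the M exponent: (1)·n from W, plus (0) + (1) = 1 from the rest, must sum to zero.
n + 1 = 0, so n = -1.

-1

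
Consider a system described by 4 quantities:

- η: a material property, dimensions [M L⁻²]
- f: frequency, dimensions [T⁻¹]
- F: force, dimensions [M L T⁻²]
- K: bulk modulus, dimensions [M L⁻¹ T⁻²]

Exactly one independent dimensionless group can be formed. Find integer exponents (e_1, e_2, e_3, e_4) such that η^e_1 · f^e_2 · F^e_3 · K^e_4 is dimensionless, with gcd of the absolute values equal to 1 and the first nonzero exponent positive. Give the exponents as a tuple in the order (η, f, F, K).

(2, 4, 1, -3)

M: e_1·(1) + e_2·(0) + e_3·(1) + e_4·(1) = 0
L: e_1·(-2) + e_2·(0) + e_3·(1) + e_4·(-1) = 0
T: e_1·(0) + e_2·(-1) + e_3·(-2) + e_4·(-2) = 0
Solving this homogeneous linear system for the smallest-integer solution (first nonzero entry positive) gives (2, 4, 1, -3).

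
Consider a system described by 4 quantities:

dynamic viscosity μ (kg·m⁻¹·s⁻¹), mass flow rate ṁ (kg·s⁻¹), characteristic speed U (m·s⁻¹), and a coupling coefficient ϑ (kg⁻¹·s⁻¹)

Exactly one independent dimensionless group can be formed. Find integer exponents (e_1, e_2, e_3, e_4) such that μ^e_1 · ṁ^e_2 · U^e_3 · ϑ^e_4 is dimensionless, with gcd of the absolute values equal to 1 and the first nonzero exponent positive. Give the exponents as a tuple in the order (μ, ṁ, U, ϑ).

(2, -3, 2, -1)

M: e_1·(1) + e_2·(1) + e_3·(0) + e_4·(-1) = 0
L: e_1·(-1) + e_2·(0) + e_3·(1) + e_4·(0) = 0
T: e_1·(-1) + e_2·(-1) + e_3·(-1) + e_4·(-1) = 0
Solving this homogeneous linear system for the smallest-integer solution (first nonzero entry positive) gives (2, -3, 2, -1).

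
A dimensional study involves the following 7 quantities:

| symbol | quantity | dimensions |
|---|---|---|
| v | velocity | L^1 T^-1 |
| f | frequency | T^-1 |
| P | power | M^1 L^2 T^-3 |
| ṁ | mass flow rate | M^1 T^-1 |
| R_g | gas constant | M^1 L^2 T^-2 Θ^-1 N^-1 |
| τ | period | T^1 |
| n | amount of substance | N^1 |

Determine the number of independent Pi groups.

2

There are 7 variables and 5 base dimensions (M, L, T, Θ, N).
The dimension matrix has rank 5.
Independent dimensionless groups: 7 − 5 = 2.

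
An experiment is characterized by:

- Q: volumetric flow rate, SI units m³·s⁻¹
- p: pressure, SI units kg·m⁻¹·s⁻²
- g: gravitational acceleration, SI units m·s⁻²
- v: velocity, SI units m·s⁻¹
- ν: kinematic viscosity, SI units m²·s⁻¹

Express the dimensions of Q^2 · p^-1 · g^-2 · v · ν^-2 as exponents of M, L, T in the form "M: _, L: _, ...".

M: -1, L: 2, T: 5

Collect each base-dimension exponent across the product:
  M: 2·(0) − (1) − 2·(0) + (0) − 2·(0) = -1
  L: 2·(3) − (-1) − 2·(1) + (1) − 2·(2) = 2
  T: 2·(-1) − (-2) − 2·(-2) + (-1) − 2·(-1) = 5
So the dimensions are [M⁻¹ L² T⁵].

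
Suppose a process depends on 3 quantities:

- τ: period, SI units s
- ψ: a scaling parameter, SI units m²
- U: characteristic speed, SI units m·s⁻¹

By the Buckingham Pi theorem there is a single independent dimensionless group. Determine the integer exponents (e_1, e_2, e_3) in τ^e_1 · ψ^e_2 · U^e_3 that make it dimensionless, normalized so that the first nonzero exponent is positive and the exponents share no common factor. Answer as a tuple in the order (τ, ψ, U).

(2, -1, 2)

L: e_1·(0) + e_2·(2) + e_3·(1) = 0
T: e_1·(1) + e_2·(0) + e_3·(-1) = 0
Solving this homogeneous linear system for the smallest-integer solution (first nonzero entry positive) gives (2, -1, 2).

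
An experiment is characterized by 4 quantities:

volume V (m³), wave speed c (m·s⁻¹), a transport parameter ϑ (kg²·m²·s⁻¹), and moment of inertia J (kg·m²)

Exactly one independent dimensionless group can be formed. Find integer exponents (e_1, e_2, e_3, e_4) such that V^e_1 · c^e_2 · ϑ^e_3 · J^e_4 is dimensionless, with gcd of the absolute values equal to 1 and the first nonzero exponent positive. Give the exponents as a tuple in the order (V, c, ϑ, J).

(1, -1, 1, -2)

M: e_1·(0) + e_2·(0) + e_3·(2) + e_4·(1) = 0
L: e_1·(3) + e_2·(1) + e_3·(2) + e_4·(2) = 0
T: e_1·(0) + e_2·(-1) + e_3·(-1) + e_4·(0) = 0
Solving this homogeneous linear system for the smallest-integer solution (first nonzero entry positive) gives (1, -1, 1, -2).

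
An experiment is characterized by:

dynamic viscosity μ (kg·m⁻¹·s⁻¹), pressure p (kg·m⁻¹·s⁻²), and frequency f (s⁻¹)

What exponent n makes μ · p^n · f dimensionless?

-1

Balance the M exponent: (1)·n from p, plus (1) + (0) = 1 from the rest, must sum to zero.
n + 1 = 0, so n = -1.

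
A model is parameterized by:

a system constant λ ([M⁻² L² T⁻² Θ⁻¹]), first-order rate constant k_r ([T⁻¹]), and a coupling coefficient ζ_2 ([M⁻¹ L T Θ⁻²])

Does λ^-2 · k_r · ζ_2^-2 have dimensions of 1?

no

Sum the exponent of each base dimension across the product:
  M: −2·[λ]_M + [k_r]_M − 2·[ζ_2]_M = −2·(-2) + (0) − 2·(-1) = 6
  L: −2·[λ]_L + [k_r]_L − 2·[ζ_2]_L = −2·(2) + (0) − 2·(1) = -6
  T: −2·[λ]_T + [k_r]_T − 2·[ζ_2]_T = −2·(-2) + (-1) − 2·(1) = 1
  Θ: −2·[λ]_Θ + [k_r]_Θ − 2·[ζ_2]_Θ = −2·(-1) + (0) − 2·(-2) = 6
Net dimensions [M⁶ L⁻⁶ T Θ⁶] ≠ [1] — not dimensionless.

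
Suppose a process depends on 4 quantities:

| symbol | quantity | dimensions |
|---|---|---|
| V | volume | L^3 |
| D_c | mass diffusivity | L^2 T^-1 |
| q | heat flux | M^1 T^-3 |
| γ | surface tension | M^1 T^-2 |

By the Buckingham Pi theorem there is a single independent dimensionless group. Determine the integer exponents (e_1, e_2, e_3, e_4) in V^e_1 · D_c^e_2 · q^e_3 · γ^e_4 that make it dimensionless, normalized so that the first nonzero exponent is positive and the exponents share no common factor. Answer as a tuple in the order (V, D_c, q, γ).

M: e_1·(0) + e_2·(0) + e_3·(1) + e_4·(1) = 0
L: e_1·(3) + e_2·(2) + e_3·(0) + e_4·(0) = 0
T: e_1·(0) + e_2·(-1) + e_3·(-3) + e_4·(-2) = 0
Solving this homogeneous linear system for the smallest-integer solution (first nonzero entry positive) gives (2, -3, 3, -3).

(2, -3, 3, -3)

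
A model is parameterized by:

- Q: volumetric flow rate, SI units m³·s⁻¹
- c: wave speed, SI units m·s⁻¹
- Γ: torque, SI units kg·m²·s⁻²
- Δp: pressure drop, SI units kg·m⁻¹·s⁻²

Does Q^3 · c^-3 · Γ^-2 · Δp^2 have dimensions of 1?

yes

Sum the exponent of each base dimension across the product:
  M: 3·[Q]_M − 3·[c]_M − 2·[Γ]_M + 2·[Δp]_M = 3·(0) − 3·(0) − 2·(1) + 2·(1) = 0
  L: 3·[Q]_L − 3·[c]_L − 2·[Γ]_L + 2·[Δp]_L = 3·(3) − 3·(1) − 2·(2) + 2·(-1) = 0
  T: 3·[Q]_T − 3·[c]_T − 2·[Γ]_T + 2·[Δp]_T = 3·(-1) − 3·(-1) − 2·(-2) + 2·(-2) = 0
All base exponents vanish — dimensionless.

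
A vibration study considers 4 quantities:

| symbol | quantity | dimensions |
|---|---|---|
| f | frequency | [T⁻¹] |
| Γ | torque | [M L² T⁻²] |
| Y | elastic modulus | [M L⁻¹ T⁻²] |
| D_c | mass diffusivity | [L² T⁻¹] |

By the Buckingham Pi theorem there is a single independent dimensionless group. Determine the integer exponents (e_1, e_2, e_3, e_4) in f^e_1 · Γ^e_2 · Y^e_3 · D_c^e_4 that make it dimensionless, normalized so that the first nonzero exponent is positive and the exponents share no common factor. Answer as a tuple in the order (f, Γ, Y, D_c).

(3, 2, -2, -3)

M: e_1·(0) + e_2·(1) + e_3·(1) + e_4·(0) = 0
L: e_1·(0) + e_2·(2) + e_3·(-1) + e_4·(2) = 0
T: e_1·(-1) + e_2·(-2) + e_3·(-2) + e_4·(-1) = 0
Solving this homogeneous linear system for the smallest-integer solution (first nonzero entry positive) gives (3, 2, -2, -3).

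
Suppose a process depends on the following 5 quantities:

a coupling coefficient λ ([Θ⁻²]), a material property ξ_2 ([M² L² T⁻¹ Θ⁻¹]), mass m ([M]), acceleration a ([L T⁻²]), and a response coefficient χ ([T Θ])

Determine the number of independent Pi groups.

There are 5 variables and 4 base dimensions (M, L, T, Θ).
The dimension matrix has rank 4.
Independent dimensionless groups: 5 − 4 = 1.

1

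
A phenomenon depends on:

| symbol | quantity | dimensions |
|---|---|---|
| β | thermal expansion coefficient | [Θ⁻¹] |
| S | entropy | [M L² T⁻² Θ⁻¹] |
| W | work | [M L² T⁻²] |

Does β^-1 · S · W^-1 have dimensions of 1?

yes

Sum the exponent of each base dimension across the product:
  M: −[β]_M + [S]_M − [W]_M = −(0) + (1) − (1) = 0
  L: −[β]_L + [S]_L − [W]_L = −(0) + (2) − (2) = 0
  T: −[β]_T + [S]_T − [W]_T = −(0) + (-2) − (-2) = 0
  Θ: −[β]_Θ + [S]_Θ − [W]_Θ = −(-1) + (-1) − (0) = 0
All base exponents vanish — dimensionless.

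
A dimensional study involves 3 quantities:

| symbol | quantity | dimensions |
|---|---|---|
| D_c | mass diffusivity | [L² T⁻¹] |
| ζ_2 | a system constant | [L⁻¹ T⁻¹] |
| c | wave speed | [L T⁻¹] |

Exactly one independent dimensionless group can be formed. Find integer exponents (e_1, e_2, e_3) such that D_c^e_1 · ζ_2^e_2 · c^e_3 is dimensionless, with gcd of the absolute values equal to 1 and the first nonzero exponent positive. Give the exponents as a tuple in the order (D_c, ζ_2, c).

(2, 1, -3)

L: e_1·(2) + e_2·(-1) + e_3·(1) = 0
T: e_1·(-1) + e_2·(-1) + e_3·(-1) = 0
Solving this homogeneous linear system for the smallest-integer solution (first nonzero entry positive) gives (2, 1, -3).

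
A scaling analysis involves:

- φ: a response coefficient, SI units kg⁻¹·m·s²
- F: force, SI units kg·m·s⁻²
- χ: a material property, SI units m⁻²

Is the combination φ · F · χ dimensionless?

Sum the exponent of each base dimension across the product:
  M: [φ]_M + [F]_M + [χ]_M = (-1) + (1) + (0) = 0
  L: [φ]_L + [F]_L + [χ]_L = (1) + (1) + (-2) = 0
  T: [φ]_T + [F]_T + [χ]_T = (2) + (-2) + (0) = 0
All base exponents vanish — dimensionless.

yes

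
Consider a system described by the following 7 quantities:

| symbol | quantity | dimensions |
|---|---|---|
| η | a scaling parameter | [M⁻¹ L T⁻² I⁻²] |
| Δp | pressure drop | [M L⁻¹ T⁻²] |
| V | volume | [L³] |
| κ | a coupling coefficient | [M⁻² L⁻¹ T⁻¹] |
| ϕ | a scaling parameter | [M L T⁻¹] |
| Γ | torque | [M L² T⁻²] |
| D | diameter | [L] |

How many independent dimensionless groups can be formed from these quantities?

There are 7 variables and 4 base dimensions (M, L, T, I).
The dimension matrix has rank 4.
Independent dimensionless groups: 7 − 4 = 3.

3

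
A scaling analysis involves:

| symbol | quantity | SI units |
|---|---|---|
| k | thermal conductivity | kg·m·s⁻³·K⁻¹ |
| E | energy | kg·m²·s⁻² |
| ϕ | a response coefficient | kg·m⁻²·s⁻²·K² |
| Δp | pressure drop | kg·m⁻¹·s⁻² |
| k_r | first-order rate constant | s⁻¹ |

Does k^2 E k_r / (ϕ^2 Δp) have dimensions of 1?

Sum the exponent of each base dimension across the product:
  M: 2·[k]_M + [E]_M − 2·[ϕ]_M − [Δp]_M + [k_r]_M = 2·(1) + (1) − 2·(1) − (1) + (0) = 0
  L: 2·[k]_L + [E]_L − 2·[ϕ]_L − [Δp]_L + [k_r]_L = 2·(1) + (2) − 2·(-2) − (-1) + (0) = 9
  T: 2·[k]_T + [E]_T − 2·[ϕ]_T − [Δp]_T + [k_r]_T = 2·(-3) + (-2) − 2·(-2) − (-2) + (-1) = -3
  Θ: 2·[k]_Θ + [E]_Θ − 2·[ϕ]_Θ − [Δp]_Θ + [k_r]_Θ = 2·(-1) + (0) − 2·(2) − (0) + (0) = -6
Net dimensions [L⁹ T⁻³ Θ⁻⁶] ≠ [1] — not dimensionless.

no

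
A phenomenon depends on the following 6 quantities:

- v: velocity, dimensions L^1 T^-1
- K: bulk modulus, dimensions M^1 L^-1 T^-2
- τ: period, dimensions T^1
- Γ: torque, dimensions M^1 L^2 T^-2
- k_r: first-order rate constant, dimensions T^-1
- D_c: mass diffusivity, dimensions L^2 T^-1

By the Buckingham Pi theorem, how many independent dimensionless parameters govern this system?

There are 6 variables and 3 base dimensions (M, L, T).
The dimension matrix has rank 3.
Independent dimensionless groups: 6 − 3 = 3.

3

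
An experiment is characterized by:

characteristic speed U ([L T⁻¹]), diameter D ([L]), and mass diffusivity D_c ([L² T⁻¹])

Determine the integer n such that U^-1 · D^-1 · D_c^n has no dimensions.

Balance the L exponent: (2)·n from D_c, plus −(1) − (1) = -2 from the rest, must sum to zero.
2n − 2 = 0, so n = 1.

1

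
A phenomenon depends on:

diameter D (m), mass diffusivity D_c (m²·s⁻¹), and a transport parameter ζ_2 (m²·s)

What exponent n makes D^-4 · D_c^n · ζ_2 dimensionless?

Balance the L exponent: (2)·n from D_c, plus −4·(1) + (2) = -2 from the rest, must sum to zero.
2n − 2 = 0, so n = 1.

1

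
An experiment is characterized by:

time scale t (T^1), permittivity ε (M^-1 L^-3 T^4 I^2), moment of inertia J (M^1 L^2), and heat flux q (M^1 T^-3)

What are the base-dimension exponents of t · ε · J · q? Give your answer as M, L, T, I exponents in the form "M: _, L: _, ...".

Collect each base-dimension exponent across the product:
  M: (0) + (-1) + (1) + (1) = 1
  L: (0) + (-3) + (2) + (0) = -1
  T: (1) + (4) + (0) + (-3) = 2
  I: (0) + (2) + (0) + (0) = 2
So the dimensions are [M L⁻¹ T² I²].

M: 1, L: -1, T: 2, I: 2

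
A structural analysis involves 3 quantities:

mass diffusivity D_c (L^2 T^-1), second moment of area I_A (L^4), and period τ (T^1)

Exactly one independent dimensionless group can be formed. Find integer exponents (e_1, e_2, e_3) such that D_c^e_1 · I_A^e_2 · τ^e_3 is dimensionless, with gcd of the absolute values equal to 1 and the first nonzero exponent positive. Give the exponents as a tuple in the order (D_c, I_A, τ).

L: e_1·(2) + e_2·(4) + e_3·(0) = 0
T: e_1·(-1) + e_2·(0) + e_3·(1) = 0
Solving this homogeneous linear system for the smallest-integer solution (first nonzero entry positive) gives (2, -1, 2).

(2, -1, 2)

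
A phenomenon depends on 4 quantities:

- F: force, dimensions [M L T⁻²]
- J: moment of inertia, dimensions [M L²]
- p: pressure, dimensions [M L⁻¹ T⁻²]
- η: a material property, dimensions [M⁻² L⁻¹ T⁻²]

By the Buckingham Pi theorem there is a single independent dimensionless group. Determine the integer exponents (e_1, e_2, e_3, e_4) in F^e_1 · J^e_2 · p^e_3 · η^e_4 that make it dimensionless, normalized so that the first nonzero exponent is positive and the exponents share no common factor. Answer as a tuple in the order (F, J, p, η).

M: e_1·(1) + e_2·(1) + e_3·(1) + e_4·(-2) = 0
L: e_1·(1) + e_2·(2) + e_3·(-1) + e_4·(-1) = 0
T: e_1·(-2) + e_2·(0) + e_3·(-2) + e_4·(-2) = 0
Solving this homogeneous linear system for the smallest-integer solution (first nonzero entry positive) gives (3, -3, -2, -1).

(3, -3, -2, -1)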